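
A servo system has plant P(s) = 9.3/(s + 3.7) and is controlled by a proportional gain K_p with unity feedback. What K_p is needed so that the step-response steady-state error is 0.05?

K_p = 7.56

For a type-0 loop with proportional control, e_ss = 1/(1 + K_p·P(0)).
P(0) = 2.514. Require 1/(1 + K_p·2.514) = 0.05, so 1 + 2.514·K_p = 20.
K_p = (20 − 1)/2.514 = 7.56.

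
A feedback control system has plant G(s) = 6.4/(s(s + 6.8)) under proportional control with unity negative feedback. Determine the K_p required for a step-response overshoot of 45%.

K_p = 29.8

From %OS = 100·exp(−πζ/√(1−ζ²)) = 45%, ζ = −ln(0.45)/√(π²+ln²(0.45)) = 0.2463.
Characteristic equation s² + 6.8s + 6.4K_p = 0 gives ζ = 6.8/(2√(6.4K_p)).
Setting ζ = 0.2463: √(6.4K_p) = 6.8/(2·0.2463) = 13.8, so K_p = 190.5/6.4 = 29.8.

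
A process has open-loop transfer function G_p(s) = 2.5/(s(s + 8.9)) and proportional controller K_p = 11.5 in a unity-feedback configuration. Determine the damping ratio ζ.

1 + K_p·G_p(s) = 0 gives s² + 8.9s + 28.75 = 0.
Matching s² + 2ζω_n s + ω_n²: ω_n = √28.75 = 5.362 rad/s and 2ζω_n = 8.9, so ζ = 8.9/(2·5.362) = 0.83.

ζ = 0.83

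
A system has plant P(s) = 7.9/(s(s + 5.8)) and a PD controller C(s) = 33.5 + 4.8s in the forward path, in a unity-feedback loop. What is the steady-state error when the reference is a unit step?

0

The open loop C(s)P(s) has a pole at the origin (type 1), so the static position error constant is infinite and e_ss = 1/(1+∞) = 0.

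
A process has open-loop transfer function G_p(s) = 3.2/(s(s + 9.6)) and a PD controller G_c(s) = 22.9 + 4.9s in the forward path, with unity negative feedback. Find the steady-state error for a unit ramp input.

0.131

The loop has one pole at the origin (type 1). Velocity error constant K_v = lim_{s→0} s·G_c(s)G_p(s) = 22.9·3.2/9.6 = 7.633.
Steady-state error to a unit ramp: e_ss = 1/K_v = 0.131.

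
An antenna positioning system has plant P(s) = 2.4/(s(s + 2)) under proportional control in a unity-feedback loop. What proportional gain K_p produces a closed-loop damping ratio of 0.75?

Closed-loop characteristic equation: s² + 2s + K_p·2.4 = 0.
So ω_n = √(2.4K_p) and 2ζω_n = 2, giving ζ = 2/(2√(2.4K_p)).
Setting ζ = 0.75: √(2.4K_p) = 2/(2·0.75) = 1.333, so K_p = 1.778/2.4 = 0.741.

K_p = 0.741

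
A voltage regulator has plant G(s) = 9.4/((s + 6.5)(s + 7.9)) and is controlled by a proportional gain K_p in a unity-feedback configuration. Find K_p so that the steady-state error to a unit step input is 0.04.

K_p = 131

For a type-0 loop with proportional control, e_ss = 1/(1 + K_p·G(0)).
G(0) = 0.1831. Require 1/(1 + K_p·0.1831) = 0.04, so 1 + 0.1831·K_p = 25.
K_p = (25 − 1)/0.1831 = 131.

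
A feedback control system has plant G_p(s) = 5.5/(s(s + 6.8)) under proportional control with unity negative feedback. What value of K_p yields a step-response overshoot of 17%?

From %OS = 100·exp(−πζ/√(1−ζ²)) = 17%, ζ = −ln(0.17)/√(π²+ln²(0.17)) = 0.4913.
Characteristic equation s² + 6.8s + 5.5K_p = 0 gives ζ = 6.8/(2√(5.5K_p)).
Setting ζ = 0.4913: √(5.5K_p) = 6.8/(2·0.4913) = 6.921, so K_p = 47.9/5.5 = 8.71.

K_p = 8.71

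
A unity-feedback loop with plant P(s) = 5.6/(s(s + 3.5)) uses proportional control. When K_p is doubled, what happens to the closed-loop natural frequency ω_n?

ω_n = √(5.6·K_p), which grows with K_p.

increase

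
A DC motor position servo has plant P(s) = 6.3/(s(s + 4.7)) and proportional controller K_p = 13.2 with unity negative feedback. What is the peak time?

The closed-loop denominator s² + 4.7s + 83.16 gives ω_n = √83.16 = 9.119 and ζ = 4.7/(2ω_n) = 0.2577.
Damped frequency ω_d = ω_n√(1−ζ²) = 8.811 rad/s, so peak time T_p = π/ω_d = 0.357 s.

T_p = 0.357 s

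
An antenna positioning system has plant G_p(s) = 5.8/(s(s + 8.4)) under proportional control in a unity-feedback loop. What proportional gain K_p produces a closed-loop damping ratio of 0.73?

Closed-loop characteristic equation: s² + 8.4s + K_p·5.8 = 0.
So ω_n = √(5.8K_p) and 2ζω_n = 8.4, giving ζ = 8.4/(2√(5.8K_p)).
Setting ζ = 0.73: √(5.8K_p) = 8.4/(2·0.73) = 5.753, so K_p = 33.1/5.8 = 5.71.

K_p = 5.71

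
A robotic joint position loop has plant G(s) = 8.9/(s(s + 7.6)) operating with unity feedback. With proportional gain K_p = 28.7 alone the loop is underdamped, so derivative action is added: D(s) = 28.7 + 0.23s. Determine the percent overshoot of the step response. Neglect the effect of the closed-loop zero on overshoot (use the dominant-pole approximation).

Forward path: (28.7 + 0.23s)·8.9/(s(s+7.6)). The closed-loop characteristic equation is s² + (7.6 + 8.9·0.23)s + 8.9·28.7 = 0.
That is s² + 9.647s + 255.4 = 0, so ω_n = 15.98 rad/s and ζ = 9.647/(2·15.98) = 0.3018.
%OS = 100·exp(−πζ/√(1−ζ²)) = 37%.

37%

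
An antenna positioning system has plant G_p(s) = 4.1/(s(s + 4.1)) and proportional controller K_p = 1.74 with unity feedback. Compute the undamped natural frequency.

1 + K_p·G_p(s) = 0 gives s² + 4.1s + 7.134 = 0.
So ω_n² = 7.134 ⇒ ω_n = 2.671 rad/s, and ζ = 4.1/(2ω_n) = 0.768.

ω_n = 2.67 rad/s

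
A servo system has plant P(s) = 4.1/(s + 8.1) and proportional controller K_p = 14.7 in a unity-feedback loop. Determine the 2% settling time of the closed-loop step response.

T_s ≈ 0.0585 s

Closed-loop transfer function: T(s) = K_p·P(s)/(1 + K_p·P(s)) = 60.27/(s + 8.1 + 60.27) = 60.27/(s + 68.37).
Time constant τ = 1/68.37 = 0.01463 s, so the 2% settling time is about 4τ = 0.0585 s.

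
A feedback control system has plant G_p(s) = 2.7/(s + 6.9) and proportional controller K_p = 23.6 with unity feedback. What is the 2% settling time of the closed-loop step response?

T_s ≈ 0.0566 s

Closed-loop transfer function: T(s) = K_p·G_p(s)/(1 + K_p·G_p(s)) = 63.72/(s + 6.9 + 63.72) = 63.72/(s + 70.62).
Time constant τ = 1/70.62 = 0.01416 s, so the 2% settling time is about 4τ = 0.0566 s.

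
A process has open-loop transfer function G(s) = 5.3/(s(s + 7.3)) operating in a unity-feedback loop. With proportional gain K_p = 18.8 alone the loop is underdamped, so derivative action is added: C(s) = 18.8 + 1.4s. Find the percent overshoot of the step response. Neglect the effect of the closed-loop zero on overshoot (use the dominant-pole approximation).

3.24%

Forward path: (18.8 + 1.4s)·5.3/(s(s+7.3)). The closed-loop characteristic equation is s² + (7.3 + 5.3·1.4)s + 5.3·18.8 = 0.
That is s² + 14.72s + 99.64 = 0, so ω_n = 9.982 rad/s and ζ = 14.72/(2·9.982) = 0.7373.
%OS = 100·exp(−πζ/√(1−ζ²)) = 3.24%.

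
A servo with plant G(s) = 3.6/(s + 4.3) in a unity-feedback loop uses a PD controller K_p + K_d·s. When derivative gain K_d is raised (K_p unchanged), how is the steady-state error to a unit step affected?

K_d affects only the transient (the s-coefficient); the DC loop gain, and hence e_ss, depends only on K_p.

unchanged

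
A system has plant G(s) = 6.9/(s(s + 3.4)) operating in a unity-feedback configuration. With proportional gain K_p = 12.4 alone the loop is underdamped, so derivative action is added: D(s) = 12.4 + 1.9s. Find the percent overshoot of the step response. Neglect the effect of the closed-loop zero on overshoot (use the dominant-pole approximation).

0.2%

Forward path: (12.4 + 1.9s)·6.9/(s(s+3.4)). The closed-loop characteristic equation is s² + (3.4 + 6.9·1.9)s + 6.9·12.4 = 0.
That is s² + 16.51s + 85.56 = 0, so ω_n = 9.25 rad/s and ζ = 16.51/(2·9.25) = 0.8924.
%OS = 100·exp(−πζ/√(1−ζ²)) = 0.2%.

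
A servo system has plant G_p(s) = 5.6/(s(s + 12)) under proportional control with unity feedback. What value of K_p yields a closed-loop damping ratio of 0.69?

Closed-loop characteristic equation: s² + 12s + K_p·5.6 = 0.
So ω_n = √(5.6K_p) and 2ζω_n = 12, giving ζ = 12/(2√(5.6K_p)).
Setting ζ = 0.69: √(5.6K_p) = 12/(2·0.69) = 8.696, so K_p = 75.61/5.6 = 13.5.

K_p = 13.5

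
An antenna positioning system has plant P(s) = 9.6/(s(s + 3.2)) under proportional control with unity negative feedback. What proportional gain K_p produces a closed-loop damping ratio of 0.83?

K_p = 0.387

Closed-loop characteristic equation: s² + 3.2s + K_p·9.6 = 0.
So ω_n = √(9.6K_p) and 2ζω_n = 3.2, giving ζ = 3.2/(2√(9.6K_p)).
Setting ζ = 0.83: √(9.6K_p) = 3.2/(2·0.83) = 1.928, so K_p = 3.716/9.6 = 0.387.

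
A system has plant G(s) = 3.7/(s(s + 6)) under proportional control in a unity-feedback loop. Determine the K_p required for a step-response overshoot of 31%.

K_p = 19.9

From %OS = 100·exp(−πζ/√(1−ζ²)) = 31%, ζ = −ln(0.31)/√(π²+ln²(0.31)) = 0.3493.
Characteristic equation s² + 6s + 3.7K_p = 0 gives ζ = 6/(2√(3.7K_p)).
Setting ζ = 0.3493: √(3.7K_p) = 6/(2·0.3493) = 8.588, so K_p = 73.76/3.7 = 19.9.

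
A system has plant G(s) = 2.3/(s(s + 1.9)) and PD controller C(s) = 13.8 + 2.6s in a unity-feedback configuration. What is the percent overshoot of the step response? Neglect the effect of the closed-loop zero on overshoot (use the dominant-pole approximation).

Forward path: (13.8 + 2.6s)·2.3/(s(s+1.9)). The closed-loop characteristic equation is s² + (1.9 + 2.3·2.6)s + 2.3·13.8 = 0.
That is s² + 7.88s + 31.74 = 0, so ω_n = 5.634 rad/s and ζ = 7.88/(2·5.634) = 0.6993.
%OS = 100·exp(−πζ/√(1−ζ²)) = 4.62%.

4.62%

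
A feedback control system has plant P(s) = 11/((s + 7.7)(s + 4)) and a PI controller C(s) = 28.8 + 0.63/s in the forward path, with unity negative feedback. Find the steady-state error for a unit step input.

0

The open loop C(s)P(s) has a pole at the origin (type 1), so the static position error constant is infinite and e_ss = 1/(1+∞) = 0.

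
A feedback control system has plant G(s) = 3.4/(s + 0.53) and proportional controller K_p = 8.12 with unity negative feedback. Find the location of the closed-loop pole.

Closed-loop transfer function: T(s) = K_p·G(s)/(1 + K_p·G(s)) = 27.61/(s + 0.53 + 27.61) = 27.61/(s + 28.14).
The closed-loop pole is at s = −28.14.

s = -28.14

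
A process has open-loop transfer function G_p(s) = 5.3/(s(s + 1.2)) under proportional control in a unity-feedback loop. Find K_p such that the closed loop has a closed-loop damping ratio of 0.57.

Closed-loop characteristic equation: s² + 1.2s + K_p·5.3 = 0.
So ω_n = √(5.3K_p) and 2ζω_n = 1.2, giving ζ = 1.2/(2√(5.3K_p)).
Setting ζ = 0.57: √(5.3K_p) = 1.2/(2·0.57) = 1.053, so K_p = 1.108/5.3 = 0.209.

K_p = 0.209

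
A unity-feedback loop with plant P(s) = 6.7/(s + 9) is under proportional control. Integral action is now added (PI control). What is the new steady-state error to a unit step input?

0

Adding integral action puts a pole at s = 0 in the forward path, raising the system type to 1; a type-1 loop has zero steady-state error to a step.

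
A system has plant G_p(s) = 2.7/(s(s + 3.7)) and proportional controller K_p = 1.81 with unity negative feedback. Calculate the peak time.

The closed-loop denominator s² + 3.7s + 4.887 gives ω_n = √4.887 = 2.211 and ζ = 3.7/(2ω_n) = 0.8369.
Damped frequency ω_d = ω_n√(1−ζ²) = 1.21 rad/s, so peak time T_p = π/ω_d = 2.6 s.

T_p = 2.6 s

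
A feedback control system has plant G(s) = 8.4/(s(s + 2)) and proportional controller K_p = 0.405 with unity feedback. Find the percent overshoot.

The closed-loop denominator s² + 2s + 3.402 gives ω_n = √3.402 = 1.844 and ζ = 2/(2ω_n) = 0.5422.
%OS = 100·exp(−πζ/√(1−ζ²)) = 100·exp(−π·0.5422/√0.7061) = 13.2%.

13.2%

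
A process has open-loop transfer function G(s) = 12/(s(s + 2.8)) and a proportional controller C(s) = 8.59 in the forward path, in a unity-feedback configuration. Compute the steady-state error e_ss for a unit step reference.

0

The open loop C(s)G(s) has a pole at the origin (type 1), so the static position error constant is infinite and e_ss = 1/(1+∞) = 0.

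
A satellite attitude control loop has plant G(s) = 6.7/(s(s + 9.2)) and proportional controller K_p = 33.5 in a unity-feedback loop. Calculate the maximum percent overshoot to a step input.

36.3%

The closed-loop denominator s² + 9.2s + 224.5 gives ω_n = √224.5 = 14.98 and ζ = 9.2/(2ω_n) = 0.307.
%OS = 100·exp(−πζ/√(1−ζ²)) = 100·exp(−π·0.307/√0.9057) = 36.3%.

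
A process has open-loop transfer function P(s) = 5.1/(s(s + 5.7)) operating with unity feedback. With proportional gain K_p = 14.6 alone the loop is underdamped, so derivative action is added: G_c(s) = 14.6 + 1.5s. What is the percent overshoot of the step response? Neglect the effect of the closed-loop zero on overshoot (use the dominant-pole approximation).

2.16%

Forward path: (14.6 + 1.5s)·5.1/(s(s+5.7)). The closed-loop characteristic equation is s² + (5.7 + 5.1·1.5)s + 5.1·14.6 = 0.
That is s² + 13.35s + 74.46 = 0, so ω_n = 8.629 rad/s and ζ = 13.35/(2·8.629) = 0.7736.
%OS = 100·exp(−πζ/√(1−ζ²)) = 2.16%.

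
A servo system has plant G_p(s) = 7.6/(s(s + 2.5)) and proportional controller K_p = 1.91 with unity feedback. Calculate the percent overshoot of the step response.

33.6%

Closed-loop characteristic equation: s² + 2.5s + 14.52 = 0, so ω_n = 3.81 rad/s and ζ = 2.5/(2·3.81) = 0.3281.
%OS = 100·exp(−πζ/√(1−ζ²)) = 100·exp(−π·0.3281/√0.8924) = 33.6%.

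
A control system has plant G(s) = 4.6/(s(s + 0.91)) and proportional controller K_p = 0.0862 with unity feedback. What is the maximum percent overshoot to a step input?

Closed-loop characteristic equation: s² + 0.91s + 0.3965 = 0, so ω_n = 0.6297 rad/s and ζ = 0.91/(2·0.6297) = 0.7226.
%OS = 100·exp(−πζ/√(1−ζ²)) = 100·exp(−π·0.7226/√0.4779) = 3.75%.

3.75%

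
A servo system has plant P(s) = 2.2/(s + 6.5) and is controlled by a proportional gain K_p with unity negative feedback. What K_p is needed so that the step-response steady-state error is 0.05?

Steady-state error for a unit step on this type-0 loop is 1/(1 + K_p·P(0)).
P(0) = 0.3385. Require 1/(1 + K_p·0.3385) = 0.05, so 1 + 0.3385·K_p = 20.
K_p = (20 − 1)/0.3385 = 56.1.

K_p = 56.1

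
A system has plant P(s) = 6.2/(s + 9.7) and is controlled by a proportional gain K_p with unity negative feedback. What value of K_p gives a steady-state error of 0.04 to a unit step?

For a type-0 loop with proportional control, e_ss = 1/(1 + K_p·P(0)).
P(0) = 0.6392. Require 1/(1 + K_p·0.6392) = 0.04, so 1 + 0.6392·K_p = 25.
K_p = (25 − 1)/0.6392 = 37.5.

K_p = 37.5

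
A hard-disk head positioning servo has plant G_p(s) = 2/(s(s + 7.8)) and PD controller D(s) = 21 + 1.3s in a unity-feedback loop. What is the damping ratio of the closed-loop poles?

Forward path: (21 + 1.3s)·2/(s(s+7.8)). The closed-loop characteristic equation is s² + (7.8 + 2·1.3)s + 2·21 = 0.
That is s² + 10.4s + 42 = 0, so ω_n = 6.481 rad/s and ζ = 10.4/(2·6.481) = 0.8024.

ζ = 0.802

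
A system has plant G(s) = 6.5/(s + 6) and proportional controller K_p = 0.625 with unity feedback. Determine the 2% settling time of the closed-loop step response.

Closed-loop transfer function: T(s) = K_p·G(s)/(1 + K_p·G(s)) = 4.062/(s + 6 + 4.062) = 4.062/(s + 10.06).
Time constant τ = 1/10.06 = 0.09938 s, so the 2% settling time is about 4τ = 0.398 s.

T_s ≈ 0.398 s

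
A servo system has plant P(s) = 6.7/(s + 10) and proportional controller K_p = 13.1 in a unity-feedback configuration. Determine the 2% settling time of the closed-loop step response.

T_s ≈ 0.0409 s

Closed-loop transfer function: T(s) = K_p·P(s)/(1 + K_p·P(s)) = 87.77/(s + 10 + 87.77) = 87.77/(s + 97.77).
Time constant τ = 1/97.77 = 0.01023 s, so the 2% settling time is about 4τ = 0.0409 s.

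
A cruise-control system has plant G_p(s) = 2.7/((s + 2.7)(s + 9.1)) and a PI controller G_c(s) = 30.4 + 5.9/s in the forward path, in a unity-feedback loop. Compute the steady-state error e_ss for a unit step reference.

0

The open loop G_c(s)G_p(s) has a pole at the origin (type 1), so the static position error constant is infinite and e_ss = 1/(1+∞) = 0.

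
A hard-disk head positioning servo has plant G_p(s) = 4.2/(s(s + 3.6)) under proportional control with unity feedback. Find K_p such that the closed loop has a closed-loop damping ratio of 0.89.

K_p = 0.974

Closed-loop characteristic equation: s² + 3.6s + K_p·4.2 = 0.
So ω_n = √(4.2K_p) and 2ζω_n = 3.6, giving ζ = 3.6/(2√(4.2K_p)).
Setting ζ = 0.89: √(4.2K_p) = 3.6/(2·0.89) = 2.022, so K_p = 4.09/4.2 = 0.974.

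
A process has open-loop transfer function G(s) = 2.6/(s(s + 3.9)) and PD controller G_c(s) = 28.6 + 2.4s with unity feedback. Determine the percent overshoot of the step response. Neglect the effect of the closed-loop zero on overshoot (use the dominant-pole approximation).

10.2%

Forward path: (28.6 + 2.4s)·2.6/(s(s+3.9)). The closed-loop characteristic equation is s² + (3.9 + 2.6·2.4)s + 2.6·28.6 = 0.
That is s² + 10.14s + 74.36 = 0, so ω_n = 8.623 rad/s and ζ = 10.14/(2·8.623) = 0.5879.
%OS = 100·exp(−πζ/√(1−ζ²)) = 10.2%.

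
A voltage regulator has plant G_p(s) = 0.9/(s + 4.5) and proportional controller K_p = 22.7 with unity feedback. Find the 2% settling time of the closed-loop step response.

Closed-loop transfer function: T(s) = K_p·G_p(s)/(1 + K_p·G_p(s)) = 20.43/(s + 4.5 + 20.43) = 20.43/(s + 24.93).
Time constant τ = 1/24.93 = 0.04011 s, so the 2% settling time is about 4τ = 0.16 s.

T_s ≈ 0.16 s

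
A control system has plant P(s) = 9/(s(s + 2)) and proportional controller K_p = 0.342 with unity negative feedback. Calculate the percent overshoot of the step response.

11.3%

Closed-loop characteristic equation: s² + 2s + 3.078 = 0, so ω_n = 1.754 rad/s and ζ = 2/(2·1.754) = 0.57.
%OS = 100·exp(−πζ/√(1−ζ²)) = 100·exp(−π·0.57/√0.6751) = 11.3%.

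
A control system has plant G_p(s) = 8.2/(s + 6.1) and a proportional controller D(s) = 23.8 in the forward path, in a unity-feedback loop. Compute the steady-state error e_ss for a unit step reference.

The loop is type 0. Static position error constant K_pos = D(0)·G_p(0) = 23.8·1.344 = 31.99.
Steady-state error to a unit step: e_ss = 1/(1+K_pos) = 1/32.99 = 0.0303.

0.0303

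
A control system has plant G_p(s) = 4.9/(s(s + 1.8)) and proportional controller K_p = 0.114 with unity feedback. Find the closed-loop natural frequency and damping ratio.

1 + K_p·G_p(s) = 0 gives s² + 1.8s + 0.5586 = 0.
Matching s² + 2ζω_n s + ω_n²: ω_n = √0.5586 = 0.7474 rad/s and 2ζω_n = 1.8, so ζ = 1.8/(2·0.7474) = 1.2.

ω_n = 0.747 rad/s, ζ = 1.2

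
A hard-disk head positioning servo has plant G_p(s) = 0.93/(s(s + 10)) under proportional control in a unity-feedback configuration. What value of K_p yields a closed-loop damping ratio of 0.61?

Closed-loop characteristic equation: s² + 10s + K_p·0.93 = 0.
So ω_n = √(0.93K_p) and 2ζω_n = 10, giving ζ = 10/(2√(0.93K_p)).
Setting ζ = 0.61: √(0.93K_p) = 10/(2·0.61) = 8.197, so K_p = 67.19/0.93 = 72.2.

K_p = 72.2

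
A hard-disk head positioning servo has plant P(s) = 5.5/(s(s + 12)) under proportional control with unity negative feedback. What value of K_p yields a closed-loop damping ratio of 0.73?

K_p = 12.3

Closed-loop characteristic equation: s² + 12s + K_p·5.5 = 0.
So ω_n = √(5.5K_p) and 2ζω_n = 12, giving ζ = 12/(2√(5.5K_p)).
Setting ζ = 0.73: √(5.5K_p) = 12/(2·0.73) = 8.219, so K_p = 67.55/5.5 = 12.3.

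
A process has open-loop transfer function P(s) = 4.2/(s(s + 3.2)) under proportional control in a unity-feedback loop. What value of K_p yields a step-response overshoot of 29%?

From %OS = 100·exp(−πζ/√(1−ζ²)) = 29%, ζ = −ln(0.29)/√(π²+ln²(0.29)) = 0.3666.
Characteristic equation s² + 3.2s + 4.2K_p = 0 gives ζ = 3.2/(2√(4.2K_p)).
Setting ζ = 0.3666: √(4.2K_p) = 3.2/(2·0.3666) = 4.364, so K_p = 19.05/4.2 = 4.54.

K_p = 4.54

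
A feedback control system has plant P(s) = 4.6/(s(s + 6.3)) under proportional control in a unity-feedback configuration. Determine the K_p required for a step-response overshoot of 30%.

K_p = 16.8

From %OS = 100·exp(−πζ/√(1−ζ²)) = 30%, ζ = −ln(0.3)/√(π²+ln²(0.3)) = 0.3579.
Characteristic equation s² + 6.3s + 4.6K_p = 0 gives ζ = 6.3/(2√(4.6K_p)).
Setting ζ = 0.3579: √(4.6K_p) = 6.3/(2·0.3579) = 8.802, so K_p = 77.48/4.6 = 16.8.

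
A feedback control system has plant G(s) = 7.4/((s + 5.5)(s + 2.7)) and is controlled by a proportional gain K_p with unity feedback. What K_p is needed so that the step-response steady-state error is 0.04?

The loop is type 0, so e_ss(step) = 1/(1 + K_pos) with K_pos = K_p·G(0).
G(0) = 0.4983. Require 1/(1 + K_p·0.4983) = 0.04, so 1 + 0.4983·K_p = 25.
K_p = (25 − 1)/0.4983 = 48.2.

K_p = 48.2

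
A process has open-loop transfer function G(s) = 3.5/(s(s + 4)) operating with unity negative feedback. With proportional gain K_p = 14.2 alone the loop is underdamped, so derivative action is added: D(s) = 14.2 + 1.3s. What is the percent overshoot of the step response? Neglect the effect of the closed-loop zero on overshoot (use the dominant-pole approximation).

9.11%

Forward path: (14.2 + 1.3s)·3.5/(s(s+4)). The closed-loop characteristic equation is s² + (4 + 3.5·1.3)s + 3.5·14.2 = 0.
That is s² + 8.55s + 49.7 = 0, so ω_n = 7.05 rad/s and ζ = 8.55/(2·7.05) = 0.6064.
%OS = 100·exp(−πζ/√(1−ζ²)) = 9.11%.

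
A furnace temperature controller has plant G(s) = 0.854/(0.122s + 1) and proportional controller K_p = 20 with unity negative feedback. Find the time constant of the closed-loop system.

τ = 0.00675 s

Closed loop: T(s) = K_p·G/(1+K_p·G) = 17.08/(0.122s + 1 + 17.08), with pole at s = −(1 + 17.08)/0.122 = −148.2.
Closed-loop time constant τ = 1/148.2 = 0.00675 s.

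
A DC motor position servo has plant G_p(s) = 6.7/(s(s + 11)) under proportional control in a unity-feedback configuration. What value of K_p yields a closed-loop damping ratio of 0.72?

Closed-loop characteristic equation: s² + 11s + K_p·6.7 = 0.
So ω_n = √(6.7K_p) and 2ζω_n = 11, giving ζ = 11/(2√(6.7K_p)).
Setting ζ = 0.72: √(6.7K_p) = 11/(2·0.72) = 7.639, so K_p = 58.35/6.7 = 8.71.

K_p = 8.71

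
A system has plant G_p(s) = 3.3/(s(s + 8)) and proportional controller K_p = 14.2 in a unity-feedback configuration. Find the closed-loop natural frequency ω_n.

The closed-loop denominator is s(s+8) + 14.2·3.3 = s² + 8s + 46.86.
So ω_n² = 46.86 ⇒ ω_n = 6.845 rad/s, and ζ = 8/(2ω_n) = 0.584.

ω_n = 6.85 rad/s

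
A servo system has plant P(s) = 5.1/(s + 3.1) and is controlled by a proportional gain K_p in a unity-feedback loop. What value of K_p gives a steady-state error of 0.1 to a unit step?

K_p = 5.47

Steady-state error for a unit step on this type-0 loop is 1/(1 + K_p·P(0)).
P(0) = 1.645. Require 1/(1 + K_p·1.645) = 0.1, so 1 + 1.645·K_p = 10.
K_p = (10 − 1)/1.645 = 5.47.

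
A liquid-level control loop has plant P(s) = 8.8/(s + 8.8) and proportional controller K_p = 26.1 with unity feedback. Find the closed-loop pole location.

s = -238.5

Closed-loop transfer function: T(s) = K_p·P(s)/(1 + K_p·P(s)) = 229.7/(s + 8.8 + 229.7) = 229.7/(s + 238.5).
The closed-loop pole is at s = −238.5.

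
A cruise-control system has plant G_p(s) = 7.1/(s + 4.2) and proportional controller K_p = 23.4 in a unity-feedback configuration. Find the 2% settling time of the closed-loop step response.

Closed-loop transfer function: T(s) = K_p·G_p(s)/(1 + K_p·G_p(s)) = 166.1/(s + 4.2 + 166.1) = 166.1/(s + 170.3).
Time constant τ = 1/170.3 = 0.005871 s, so the 2% settling time is about 4τ = 0.0235 s.

T_s ≈ 0.0235 s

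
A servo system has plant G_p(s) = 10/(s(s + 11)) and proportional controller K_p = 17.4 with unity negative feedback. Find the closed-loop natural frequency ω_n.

ω_n = 13.2 rad/s

1 + K_p·G_p(s) = 0 gives s² + 11s + 174 = 0.
Matching s² + 2ζω_n s + ω_n²: ω_n = √174 = 13.19 rad/s and 2ζω_n = 11, so ζ = 11/(2·13.19) = 0.417.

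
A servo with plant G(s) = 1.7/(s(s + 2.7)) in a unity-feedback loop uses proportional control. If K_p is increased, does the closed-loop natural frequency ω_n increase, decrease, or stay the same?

increase

ω_n = √(1.7·K_p), which grows with K_p.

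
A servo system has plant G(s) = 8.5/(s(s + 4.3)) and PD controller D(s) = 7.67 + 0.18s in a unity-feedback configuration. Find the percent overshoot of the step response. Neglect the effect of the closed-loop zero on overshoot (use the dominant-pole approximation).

Forward path: (7.67 + 0.18s)·8.5/(s(s+4.3)). The closed-loop characteristic equation is s² + (4.3 + 8.5·0.18)s + 8.5·7.67 = 0.
That is s² + 5.83s + 65.19 = 0, so ω_n = 8.074 rad/s and ζ = 5.83/(2·8.074) = 0.361.
%OS = 100·exp(−πζ/√(1−ζ²)) = 29.6%.

29.6%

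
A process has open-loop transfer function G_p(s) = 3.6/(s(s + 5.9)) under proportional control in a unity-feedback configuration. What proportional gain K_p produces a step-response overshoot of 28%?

From %OS = 100·exp(−πζ/√(1−ζ²)) = 28%, ζ = −ln(0.28)/√(π²+ln²(0.28)) = 0.3755.
Characteristic equation s² + 5.9s + 3.6K_p = 0 gives ζ = 5.9/(2√(3.6K_p)).
Setting ζ = 0.3755: √(3.6K_p) = 5.9/(2·0.3755) = 7.855, so K_p = 61.71/3.6 = 17.1.

K_p = 17.1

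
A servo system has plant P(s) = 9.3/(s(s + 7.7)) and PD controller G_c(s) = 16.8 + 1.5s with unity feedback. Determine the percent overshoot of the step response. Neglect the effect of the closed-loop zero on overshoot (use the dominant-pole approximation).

Forward path: (16.8 + 1.5s)·9.3/(s(s+7.7)). The closed-loop characteristic equation is s² + (7.7 + 9.3·1.5)s + 9.3·16.8 = 0.
That is s² + 21.65s + 156.2 = 0, so ω_n = 12.5 rad/s and ζ = 21.65/(2·12.5) = 0.866.
%OS = 100·exp(−πζ/√(1−ζ²)) = 0.433%.

0.433%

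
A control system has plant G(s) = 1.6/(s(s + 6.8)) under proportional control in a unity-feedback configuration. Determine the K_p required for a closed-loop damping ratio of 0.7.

K_p = 14.7

Closed-loop characteristic equation: s² + 6.8s + K_p·1.6 = 0.
So ω_n = √(1.6K_p) and 2ζω_n = 6.8, giving ζ = 6.8/(2√(1.6K_p)).
Setting ζ = 0.7: √(1.6K_p) = 6.8/(2·0.7) = 4.857, so K_p = 23.59/1.6 = 14.7.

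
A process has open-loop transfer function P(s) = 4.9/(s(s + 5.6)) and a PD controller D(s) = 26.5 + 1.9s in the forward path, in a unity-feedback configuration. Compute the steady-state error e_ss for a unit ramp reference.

0.0431

The loop has one pole at the origin (type 1). Velocity error constant K_v = lim_{s→0} s·D(s)P(s) = 26.5·4.9/5.6 = 23.19.
Steady-state error to a unit ramp: e_ss = 1/K_v = 0.0431.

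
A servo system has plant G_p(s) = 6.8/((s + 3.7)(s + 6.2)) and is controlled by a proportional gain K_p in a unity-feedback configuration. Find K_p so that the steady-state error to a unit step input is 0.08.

K_p = 38.8

Steady-state error for a unit step on this type-0 loop is 1/(1 + K_p·G_p(0)).
G_p(0) = 0.2964. Require 1/(1 + K_p·0.2964) = 0.08, so 1 + 0.2964·K_p = 12.5.
K_p = (12.5 − 1)/0.2964 = 38.8.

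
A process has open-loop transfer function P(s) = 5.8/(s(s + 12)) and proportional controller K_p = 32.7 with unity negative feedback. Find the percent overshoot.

The closed-loop denominator s² + 12s + 189.7 gives ω_n = √189.7 = 13.77 and ζ = 12/(2ω_n) = 0.4357.
%OS = 100·exp(−πζ/√(1−ζ²)) = 100·exp(−π·0.4357/√0.8102) = 21.9%.

21.9%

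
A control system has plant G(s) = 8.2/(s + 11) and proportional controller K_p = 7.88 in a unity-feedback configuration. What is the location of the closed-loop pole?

s = -75.62

Closed-loop transfer function: T(s) = K_p·G(s)/(1 + K_p·G(s)) = 64.62/(s + 11 + 64.62) = 64.62/(s + 75.62).
The closed-loop pole is at s = −75.62.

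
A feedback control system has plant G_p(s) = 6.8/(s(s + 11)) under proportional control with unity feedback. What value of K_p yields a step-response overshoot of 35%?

K_p = 44.3

From %OS = 100·exp(−πζ/√(1−ζ²)) = 35%, ζ = −ln(0.35)/√(π²+ln²(0.35)) = 0.3169.
Characteristic equation s² + 11s + 6.8K_p = 0 gives ζ = 11/(2√(6.8K_p)).
Setting ζ = 0.3169: √(6.8K_p) = 11/(2·0.3169) = 17.35, so K_p = 301.1/6.8 = 44.3.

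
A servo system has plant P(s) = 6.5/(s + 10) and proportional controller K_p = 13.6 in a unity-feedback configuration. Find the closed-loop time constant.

τ = 0.0102 s

Closed-loop transfer function: T(s) = K_p·P(s)/(1 + K_p·P(s)) = 88.4/(s + 10 + 88.4) = 88.4/(s + 98.4).
Time constant τ = 1/98.4 = 0.0102 s.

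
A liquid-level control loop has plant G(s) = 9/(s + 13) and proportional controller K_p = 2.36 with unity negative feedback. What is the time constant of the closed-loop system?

Closed-loop transfer function: T(s) = K_p·G(s)/(1 + K_p·G(s)) = 21.24/(s + 13 + 21.24) = 21.24/(s + 34.24).
Time constant τ = 1/34.24 = 0.0292 s.

τ = 0.0292 s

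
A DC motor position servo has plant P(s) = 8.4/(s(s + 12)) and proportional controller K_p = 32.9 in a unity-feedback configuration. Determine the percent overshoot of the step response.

From 1 + K_pP(s) = 0: s² + 12s + 276.4 = 0 ⇒ ω_n = 16.62, ζ = 0.3609.
%OS = 100·exp(−πζ/√(1−ζ²)) = 100·exp(−π·0.3609/√0.8697) = 29.6%.

29.6%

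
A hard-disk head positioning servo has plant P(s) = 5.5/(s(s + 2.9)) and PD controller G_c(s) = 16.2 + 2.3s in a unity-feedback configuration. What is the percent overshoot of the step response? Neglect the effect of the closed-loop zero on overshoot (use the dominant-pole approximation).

Forward path: (16.2 + 2.3s)·5.5/(s(s+2.9)). The closed-loop characteristic equation is s² + (2.9 + 5.5·2.3)s + 5.5·16.2 = 0.
That is s² + 15.55s + 89.1 = 0, so ω_n = 9.439 rad/s and ζ = 15.55/(2·9.439) = 0.8237.
%OS = 100·exp(−πζ/√(1−ζ²)) = 1.04%.

1.04%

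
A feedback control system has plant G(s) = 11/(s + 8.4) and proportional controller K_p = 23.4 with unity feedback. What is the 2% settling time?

Closed-loop transfer function: T(s) = K_p·G(s)/(1 + K_p·G(s)) = 257.4/(s + 8.4 + 257.4) = 257.4/(s + 265.8).
Time constant τ = 1/265.8 = 0.003762 s, so the 2% settling time is about 4τ = 0.015 s.

T_s ≈ 0.015 s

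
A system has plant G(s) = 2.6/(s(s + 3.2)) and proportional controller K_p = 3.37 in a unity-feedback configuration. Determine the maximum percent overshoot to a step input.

13.3%

From 1 + K_pG(s) = 0: s² + 3.2s + 8.762 = 0 ⇒ ω_n = 2.96, ζ = 0.5405.
%OS = 100·exp(−πζ/√(1−ζ²)) = 100·exp(−π·0.5405/√0.7078) = 13.3%.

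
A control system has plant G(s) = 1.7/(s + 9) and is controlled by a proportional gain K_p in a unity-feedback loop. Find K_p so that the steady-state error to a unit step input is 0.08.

Steady-state error for a unit step on this type-0 loop is 1/(1 + K_p·G(0)).
G(0) = 0.1889. Require 1/(1 + K_p·0.1889) = 0.08, so 1 + 0.1889·K_p = 12.5.
K_p = (12.5 − 1)/0.1889 = 60.9.

K_p = 60.9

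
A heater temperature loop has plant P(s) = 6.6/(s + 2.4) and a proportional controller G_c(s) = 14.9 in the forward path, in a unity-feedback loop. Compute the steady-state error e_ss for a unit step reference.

The loop is type 0. Static position error constant K_pos = G_c(0)·P(0) = 14.9·2.75 = 40.98.
Steady-state error to a unit step: e_ss = 1/(1+K_pos) = 1/41.98 = 0.0238.

0.0238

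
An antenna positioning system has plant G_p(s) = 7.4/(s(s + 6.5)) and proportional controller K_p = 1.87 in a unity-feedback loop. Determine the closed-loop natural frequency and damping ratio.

The closed-loop denominator is s(s+6.5) + 1.87·7.4 = s² + 6.5s + 13.84.
So ω_n² = 13.84 ⇒ ω_n = 3.72 rad/s, and ζ = 6.5/(2ω_n) = 0.874.

ω_n = 3.72 rad/s, ζ = 0.874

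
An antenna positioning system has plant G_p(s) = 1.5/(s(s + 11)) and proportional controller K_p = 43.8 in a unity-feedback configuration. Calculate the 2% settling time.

T_s ≈ 0.727 s

The closed-loop denominator s² + 11s + 65.7 gives ω_n = √65.7 = 8.106 and ζ = 11/(2ω_n) = 0.6785.
2% settling time T_s ≈ 4/(ζω_n) = 4/5.5 = 0.727 s.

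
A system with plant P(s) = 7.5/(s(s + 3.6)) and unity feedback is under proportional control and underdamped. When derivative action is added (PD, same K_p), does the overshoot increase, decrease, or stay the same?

With PD the characteristic equation becomes s² + (a + K·K_d)s + K·K_p = 0; the damping term grows, ζ rises, overshoot falls.

decrease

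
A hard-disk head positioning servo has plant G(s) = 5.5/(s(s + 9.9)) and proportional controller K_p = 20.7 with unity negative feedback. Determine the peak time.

T_p = 0.332 s

Closed-loop characteristic equation: s² + 9.9s + 113.8 = 0, so ω_n = 10.67 rad/s and ζ = 9.9/(2·10.67) = 0.4639.
Damped frequency ω_d = ω_n√(1−ζ²) = 9.452 rad/s, so peak time T_p = π/ω_d = 0.332 s.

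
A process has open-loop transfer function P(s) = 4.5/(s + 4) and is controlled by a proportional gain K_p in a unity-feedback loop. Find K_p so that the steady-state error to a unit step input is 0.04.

K_p = 21.3

For a type-0 loop with proportional control, e_ss = 1/(1 + K_p·P(0)).
P(0) = 1.125. Require 1/(1 + K_p·1.125) = 0.04, so 1 + 1.125·K_p = 25.
K_p = (25 − 1)/1.125 = 21.3.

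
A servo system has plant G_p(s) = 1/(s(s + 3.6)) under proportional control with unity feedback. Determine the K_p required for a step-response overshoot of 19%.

K_p = 14.8

From %OS = 100·exp(−πζ/√(1−ζ²)) = 19%, ζ = −ln(0.19)/√(π²+ln²(0.19)) = 0.4673.
Characteristic equation s² + 3.6s + 1K_p = 0 gives ζ = 3.6/(2√(1K_p)).
Setting ζ = 0.4673: √(1K_p) = 3.6/(2·0.4673) = 3.852, so K_p = 14.83/1 = 14.8.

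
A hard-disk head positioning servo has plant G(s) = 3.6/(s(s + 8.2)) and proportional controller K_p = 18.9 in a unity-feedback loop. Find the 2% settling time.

From 1 + K_pG(s) = 0: s² + 8.2s + 68.04 = 0 ⇒ ω_n = 8.249, ζ = 0.4971.
2% settling time T_s ≈ 4/(ζω_n) = 4/4.1 = 0.976 s.

T_s ≈ 0.976 s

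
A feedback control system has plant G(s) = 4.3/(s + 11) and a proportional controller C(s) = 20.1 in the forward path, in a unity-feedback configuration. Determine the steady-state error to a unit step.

The loop is type 0. Static position error constant K_pos = C(0)·G(0) = 20.1·0.3909 = 7.857.
Steady-state error to a unit step: e_ss = 1/(1+K_pos) = 1/8.857 = 0.113.

0.113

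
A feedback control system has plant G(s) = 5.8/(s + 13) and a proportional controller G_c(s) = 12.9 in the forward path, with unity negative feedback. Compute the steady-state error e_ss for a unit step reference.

The loop is type 0. Static position error constant K_pos = G_c(0)·G(0) = 12.9·0.4462 = 5.755.
Steady-state error to a unit step: e_ss = 1/(1+K_pos) = 1/6.755 = 0.148.

0.148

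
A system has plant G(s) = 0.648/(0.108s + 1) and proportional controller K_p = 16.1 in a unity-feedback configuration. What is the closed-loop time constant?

τ = 0.00945 s

Closed loop: T(s) = K_p·G/(1+K_p·G) = 10.43/(0.108s + 1 + 10.43), with pole at s = −(1 + 10.43)/0.108 = −105.9.
Closed-loop time constant τ = 1/105.9 = 0.00945 s.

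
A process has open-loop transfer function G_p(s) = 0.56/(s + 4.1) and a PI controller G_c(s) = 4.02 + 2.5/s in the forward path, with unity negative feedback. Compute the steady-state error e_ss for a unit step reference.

0

The open loop G_c(s)G_p(s) has a pole at the origin (type 1), so the static position error constant is infinite and e_ss = 1/(1+∞) = 0.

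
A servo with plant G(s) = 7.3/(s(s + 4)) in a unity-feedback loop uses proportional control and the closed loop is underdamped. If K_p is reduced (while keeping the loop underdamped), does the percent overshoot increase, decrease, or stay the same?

ζ = 4/(2√(7.3K_p)) rises as K_p falls; higher damping means less overshoot.

decrease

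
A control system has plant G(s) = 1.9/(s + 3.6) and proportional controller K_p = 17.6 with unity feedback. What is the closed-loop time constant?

τ = 0.027 s

Closed-loop transfer function: T(s) = K_p·G(s)/(1 + K_p·G(s)) = 33.44/(s + 3.6 + 33.44) = 33.44/(s + 37.04).
Time constant τ = 1/37.04 = 0.027 s.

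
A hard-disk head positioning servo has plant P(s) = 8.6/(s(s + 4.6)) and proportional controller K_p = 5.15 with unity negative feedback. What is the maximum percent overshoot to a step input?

31.4%

The closed-loop denominator s² + 4.6s + 44.29 gives ω_n = √44.29 = 6.655 and ζ = 4.6/(2ω_n) = 0.3456.
%OS = 100·exp(−πζ/√(1−ζ²)) = 100·exp(−π·0.3456/√0.8806) = 31.4%.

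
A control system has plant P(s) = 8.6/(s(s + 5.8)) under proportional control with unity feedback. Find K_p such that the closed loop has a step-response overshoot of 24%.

K_p = 5.72

From %OS = 100·exp(−πζ/√(1−ζ²)) = 24%, ζ = −ln(0.24)/√(π²+ln²(0.24)) = 0.4136.
Characteristic equation s² + 5.8s + 8.6K_p = 0 gives ζ = 5.8/(2√(8.6K_p)).
Setting ζ = 0.4136: √(8.6K_p) = 5.8/(2·0.4136) = 7.012, so K_p = 49.16/8.6 = 5.72.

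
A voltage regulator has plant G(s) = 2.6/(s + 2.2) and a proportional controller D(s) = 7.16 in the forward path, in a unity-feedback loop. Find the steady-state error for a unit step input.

The loop is type 0. Static position error constant K_pos = D(0)·G(0) = 7.16·1.182 = 8.462.
Steady-state error to a unit step: e_ss = 1/(1+K_pos) = 1/9.462 = 0.106.

0.106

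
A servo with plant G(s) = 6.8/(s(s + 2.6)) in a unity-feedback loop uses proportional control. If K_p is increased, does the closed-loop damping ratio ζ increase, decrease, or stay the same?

decrease

ζ = 2.6/(2√(6.8K_p)); increasing K_p raises the denominator, so ζ falls.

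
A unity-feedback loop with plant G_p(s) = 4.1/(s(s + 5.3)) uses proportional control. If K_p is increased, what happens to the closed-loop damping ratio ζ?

ζ = 5.3/(2√(4.1K_p)); increasing K_p raises the denominator, so ζ falls.

decrease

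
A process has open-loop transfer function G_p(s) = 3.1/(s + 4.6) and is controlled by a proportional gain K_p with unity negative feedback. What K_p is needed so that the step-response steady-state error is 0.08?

K_p = 17.1

The loop is type 0, so e_ss(step) = 1/(1 + K_pos) with K_pos = K_p·G_p(0).
G_p(0) = 0.6739. Require 1/(1 + K_p·0.6739) = 0.08, so 1 + 0.6739·K_p = 12.5.
K_p = (12.5 − 1)/0.6739 = 17.1.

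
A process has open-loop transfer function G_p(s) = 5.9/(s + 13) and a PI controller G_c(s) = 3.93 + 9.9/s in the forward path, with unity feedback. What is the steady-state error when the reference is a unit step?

The open loop G_c(s)G_p(s) has a pole at the origin (type 1), so the static position error constant is infinite and e_ss = 1/(1+∞) = 0.

0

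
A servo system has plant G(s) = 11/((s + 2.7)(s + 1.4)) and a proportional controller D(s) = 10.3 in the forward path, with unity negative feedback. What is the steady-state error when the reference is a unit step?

The loop is type 0. Static position error constant K_pos = D(0)·G(0) = 10.3·2.91 = 29.97.
Steady-state error to a unit step: e_ss = 1/(1+K_pos) = 1/30.97 = 0.0323.

0.0323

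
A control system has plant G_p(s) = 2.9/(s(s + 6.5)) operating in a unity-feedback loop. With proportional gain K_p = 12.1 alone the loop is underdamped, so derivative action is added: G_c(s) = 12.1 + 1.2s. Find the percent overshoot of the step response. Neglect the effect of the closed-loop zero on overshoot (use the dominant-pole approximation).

Forward path: (12.1 + 1.2s)·2.9/(s(s+6.5)). The closed-loop characteristic equation is s² + (6.5 + 2.9·1.2)s + 2.9·12.1 = 0.
That is s² + 9.98s + 35.09 = 0, so ω_n = 5.924 rad/s and ζ = 9.98/(2·5.924) = 0.8424.
%OS = 100·exp(−πζ/√(1−ζ²)) = 0.737%.

0.737%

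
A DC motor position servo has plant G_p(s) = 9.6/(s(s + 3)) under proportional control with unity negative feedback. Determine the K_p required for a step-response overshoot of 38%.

K_p = 2.71

From %OS = 100·exp(−πζ/√(1−ζ²)) = 38%, ζ = −ln(0.38)/√(π²+ln²(0.38)) = 0.2943.
Characteristic equation s² + 3s + 9.6K_p = 0 gives ζ = 3/(2√(9.6K_p)).
Setting ζ = 0.2943: √(9.6K_p) = 3/(2·0.2943) = 5.096, so K_p = 25.97/9.6 = 2.71.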